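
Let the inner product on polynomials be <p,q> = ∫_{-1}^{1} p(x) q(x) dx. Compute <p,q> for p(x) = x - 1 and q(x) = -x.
<p,q> = -2/3

Expand the product: p(x)·q(x) = -x^2 + x.
∫_{-1}^{1} of each monomial x^k gives [2/(k+1) if k even, 0 if k odd]. Integrating term-by-term (or equivalently evaluating the antiderivative F(x) = -x^3/3 + x^2/2 at the endpoints):
  F(1) − F(−1) = 1/6 − (5/6) = -2/3.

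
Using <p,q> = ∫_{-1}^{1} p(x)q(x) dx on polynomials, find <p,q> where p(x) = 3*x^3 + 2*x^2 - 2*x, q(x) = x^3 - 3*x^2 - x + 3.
<p,q> = 188/105

Expand the product: p(x)·q(x) = 3*x^6 - 7*x^5 - 11*x^4 + 13*x^3 + 8*x^2 - 6*x.
∫_{-1}^{1} of each monomial x^k gives [2/(k+1) if k even, 0 if k odd]. Integrating term-by-term (or equivalently evaluating the antiderivative F(x) = 3*x^7/7 - 7*x^6/6 - 11*x^5/5 + 13*x^4/4 + 8*x^3/3 - 3*x^2 at the endpoints):
  F(1) − F(−1) = -3/140 − (-761/420) = 188/105.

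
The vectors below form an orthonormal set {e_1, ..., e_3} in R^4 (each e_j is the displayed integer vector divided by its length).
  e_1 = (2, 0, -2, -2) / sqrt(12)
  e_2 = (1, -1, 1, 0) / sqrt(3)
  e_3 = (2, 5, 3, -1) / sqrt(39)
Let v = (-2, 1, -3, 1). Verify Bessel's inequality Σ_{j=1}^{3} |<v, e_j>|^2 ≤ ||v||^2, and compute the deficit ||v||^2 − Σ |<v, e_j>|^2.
Σ |<v, e_j>|^2 = 183/13; ||v||^2 = 15; deficit = 12/13

Write each e_j = u_j / sqrt(<u_j, u_j>) where u_j is the displayed integer vector. Then <v, e_j> = <v, u_j> / sqrt(<u_j, u_j>), so |<v, e_j>|^2 = <v, u_j>^2 / <u_j, u_j>.
Coefficients: <v, e_1> = 0/sqrt(12), <v, e_2> = -6/sqrt(3), <v, e_3> = -9/sqrt(39).
Square and sum: Σ |<v, e_j>|^2 = 183/13.
Compute ||v||^2 = v·v = 15.
Deficit = 15 − 183/13 = 12/13 ≥ 0, confirming Bessel's inequality. (The deficit equals ||v − Σ <v,e_j> e_j||^2, the squared distance from v to span{e_j}.)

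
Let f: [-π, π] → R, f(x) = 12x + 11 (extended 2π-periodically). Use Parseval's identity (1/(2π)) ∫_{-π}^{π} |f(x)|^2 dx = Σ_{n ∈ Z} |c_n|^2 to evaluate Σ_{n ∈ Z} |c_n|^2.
Σ |c_n|^2 = 48π^2 + 121

Expand and integrate term by term over [-π, π]:
  ∫ (12x)^2 dx = 144·(2π^3/3); ∫ 2·12·(11)·x dx = 0 (odd integrand); ∫ 11^2 dx = 121·2π.
So (1/(2π)) ∫_{-π}^{π} (12x + 11)^2 dx = 144π^2/3 + 121 = 48π^2 + 121.
Parseval ⇒ Σ |c_n|^2 = 48π^2 + 121.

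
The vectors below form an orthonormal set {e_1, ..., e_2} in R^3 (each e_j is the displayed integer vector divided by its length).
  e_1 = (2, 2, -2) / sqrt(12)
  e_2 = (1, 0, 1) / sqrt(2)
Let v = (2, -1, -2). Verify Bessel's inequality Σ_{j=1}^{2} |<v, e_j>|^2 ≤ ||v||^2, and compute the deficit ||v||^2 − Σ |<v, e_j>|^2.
Σ |<v, e_j>|^2 = 3; ||v||^2 = 9; deficit = 6

Write each e_j = u_j / sqrt(<u_j, u_j>) where u_j is the displayed integer vector. Then <v, e_j> = <v, u_j> / sqrt(<u_j, u_j>), so |<v, e_j>|^2 = <v, u_j>^2 / <u_j, u_j>.
Coefficients: <v, e_1> = 6/sqrt(12), <v, e_2> = 0/sqrt(2).
Square and sum: Σ |<v, e_j>|^2 = 3.
Compute ||v||^2 = v·v = 9.
Deficit = 9 − 3 = 6 ≥ 0, confirming Bessel's inequality. (The deficit equals ||v − Σ <v,e_j> e_j||^2, the squared distance from v to span{e_j}.)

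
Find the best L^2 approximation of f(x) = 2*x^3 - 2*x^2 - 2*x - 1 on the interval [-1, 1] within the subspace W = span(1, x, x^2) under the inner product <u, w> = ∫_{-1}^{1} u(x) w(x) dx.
g(x) = -2*x^2 - 4*x/5 - 1

The best approximation g ∈ W is the orthogonal projection of f onto W. Writing g = a_0 + a_1 x + a_2 x^2, the coefficients solve the normal equations G · a = b where
  G_{ij} = <φ_i, φ_j> and b_i = <f, φ_i>, with φ_0 = 1, φ_1 = x, φ_2 = x^2.
G =
  [2, 0, 2/3]
  [0, 2/3, 0]
  [2/3, 0, 2/5],
b = (-10/3, -8/15, -22/15).
Solving gives a_0 = -1, a_1 = -4/5, a_2 = -2, so
  g(x) = -2*x^2 - 4*x/5 - 1.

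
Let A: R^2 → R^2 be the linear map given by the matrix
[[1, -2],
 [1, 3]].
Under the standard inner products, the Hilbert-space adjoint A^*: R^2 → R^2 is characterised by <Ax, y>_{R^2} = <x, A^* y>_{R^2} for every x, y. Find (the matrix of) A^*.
A^* = A^T =
[[1, 1],
 [-2, 3]]

For real matrices with standard dot products, the defining identity <Ax, y> = <x, A^* y> gives (Ax)^T y = x^T (A^*) y, i.e. x^T A^T y = x^T (A^*) y. Since this holds for all x, y, we must have A^* = A^T. Therefore
A^* =
[[1, 1],
 [-2, 3]].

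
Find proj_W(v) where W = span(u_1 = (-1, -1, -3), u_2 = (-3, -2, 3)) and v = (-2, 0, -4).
proj_W(v) = (-127/113, -132/113, -441/113)

Set up U = [u_1 | ... | u_2] ∈ R^(3×2). The projector onto W = col(U) is P = U (U^T U)^(-1) U^T.
Compute U^T U =
  [11, -4]
  [-4, 22],
and U^T v = (14, -6).
Solve U^T U · c = U^T v for the coefficients: c = (142/113, -5/113). The projection is proj_W(v) = U c.
Check: (v - proj_W(v)) · u_1 = 0  (should be 0).
Check: (v - proj_W(v)) · u_2 = 0  (should be 0).
Result: proj_W(v) = (-127/113, -132/113, -441/113).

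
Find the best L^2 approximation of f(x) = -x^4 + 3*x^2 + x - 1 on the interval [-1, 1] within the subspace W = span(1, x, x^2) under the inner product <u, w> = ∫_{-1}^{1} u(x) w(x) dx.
g(x) = 15*x^2/7 + x - 32/35

The best approximation g ∈ W is the orthogonal projection of f onto W. Writing g = a_0 + a_1 x + a_2 x^2, the coefficients solve the normal equations G · a = b where
  G_{ij} = <φ_i, φ_j> and b_i = <f, φ_i>, with φ_0 = 1, φ_1 = x, φ_2 = x^2.
G =
  [2, 0, 2/3]
  [0, 2/3, 0]
  [2/3, 0, 2/5],
b = (-2/5, 2/3, 26/105).
Solving gives a_0 = -32/35, a_1 = 1, a_2 = 15/7, so
  g(x) = 15*x^2/7 + x - 32/35.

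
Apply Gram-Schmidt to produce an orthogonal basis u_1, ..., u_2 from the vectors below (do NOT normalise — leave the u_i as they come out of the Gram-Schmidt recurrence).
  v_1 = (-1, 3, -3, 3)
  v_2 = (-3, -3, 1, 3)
Orthogonal basis:
  u_1 = (-1, 3, -3, 3)
  u_2 = (-3, -3, 1, 3)

Apply the Gram-Schmidt recurrence
  u_1 = v_1
  u_i = v_i − Σ_{j<i} ((v_i · u_j) / (u_j · u_j)) · u_j.

Step by step this gives:
  u_1 = (-1, 3, -3, 3)
  u_2 = (-3, -3, 1, 3)

Orthogonality check:
  u_2 · u_1 = 0 (should be 0)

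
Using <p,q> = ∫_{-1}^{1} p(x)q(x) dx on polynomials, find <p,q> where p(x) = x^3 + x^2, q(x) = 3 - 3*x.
<p,q> = 4/5

Expand the product: p(x)·q(x) = -3*x^4 + 3*x^2.
∫_{-1}^{1} of each monomial x^k gives [2/(k+1) if k even, 0 if k odd]. Integrating term-by-term (or equivalently evaluating the antiderivative F(x) = -3*x^5/5 + x^3 at the endpoints):
  F(1) − F(−1) = 2/5 − (-2/5) = 4/5.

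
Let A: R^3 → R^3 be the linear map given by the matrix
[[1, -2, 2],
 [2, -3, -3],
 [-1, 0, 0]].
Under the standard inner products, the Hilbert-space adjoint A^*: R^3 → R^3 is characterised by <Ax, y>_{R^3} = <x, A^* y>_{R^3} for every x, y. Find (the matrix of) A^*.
A^* = A^T =
[[1, 2, -1],
 [-2, -3, 0],
 [2, -3, 0]]

For real matrices with standard dot products, the defining identity <Ax, y> = <x, A^* y> gives (Ax)^T y = x^T (A^*) y, i.e. x^T A^T y = x^T (A^*) y. Since this holds for all x, y, we must have A^* = A^T. Therefore
A^* =
[[1, 2, -1],
 [-2, -3, 0],
 [2, -3, 0]].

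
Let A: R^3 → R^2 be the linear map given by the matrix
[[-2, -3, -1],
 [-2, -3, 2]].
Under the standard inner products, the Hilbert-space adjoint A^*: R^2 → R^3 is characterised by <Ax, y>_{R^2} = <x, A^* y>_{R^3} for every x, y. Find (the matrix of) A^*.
A^* = A^T =
[[-2, -2],
 [-3, -3],
 [-1, 2]]

For real matrices with standard dot products, the defining identity <Ax, y> = <x, A^* y> gives (Ax)^T y = x^T (A^*) y, i.e. x^T A^T y = x^T (A^*) y. Since this holds for all x, y, we must have A^* = A^T. Therefore
A^* =
[[-2, -2],
 [-3, -3],
 [-1, 2]].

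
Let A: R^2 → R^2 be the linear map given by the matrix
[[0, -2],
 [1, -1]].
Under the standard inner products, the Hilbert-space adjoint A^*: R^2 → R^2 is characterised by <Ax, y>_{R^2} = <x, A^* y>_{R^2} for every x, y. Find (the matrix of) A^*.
A^* = A^T =
[[0, 1],
 [-2, -1]]

For real matrices with standard dot products, the defining identity <Ax, y> = <x, A^* y> gives (Ax)^T y = x^T (A^*) y, i.e. x^T A^T y = x^T (A^*) y. Since this holds for all x, y, we must have A^* = A^T. Therefore
A^* =
[[0, 1],
 [-2, -1]].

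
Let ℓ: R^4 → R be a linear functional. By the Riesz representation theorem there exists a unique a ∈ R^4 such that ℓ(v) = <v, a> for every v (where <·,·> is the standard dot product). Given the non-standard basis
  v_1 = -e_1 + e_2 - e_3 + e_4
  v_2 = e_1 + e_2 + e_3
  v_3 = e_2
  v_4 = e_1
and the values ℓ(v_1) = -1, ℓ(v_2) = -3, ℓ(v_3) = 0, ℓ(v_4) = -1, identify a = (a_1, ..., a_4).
a = (-1, 0, -2, -4)

Write a = (a_1, ..., a_4) in the standard basis. For each basis vector v_i, ℓ(v_i) = <v_i, a> is a linear equation in the a_j's. Collect the n equations into a matrix system V a = ℓ, where row i of V is v_i (expressed in the standard basis). Since V is invertible (lower-triangular with 1s on the diagonal, up to permutation), solve by back-substitution:
  V =
[[-1, 1, -1, 1],
 [1, 1, 1, 0],
 [0, 1, 0, 0],
 [1, 0, 0, 0]]
  V a = (-1, -3, 0, -1)
Solving gives a = (-1, 0, -2, -4).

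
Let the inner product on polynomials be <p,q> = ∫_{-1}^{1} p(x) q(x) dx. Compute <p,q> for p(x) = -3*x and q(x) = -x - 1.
<p,q> = 2

Expand the product: p(x)·q(x) = 3*x^2 + 3*x.
∫_{-1}^{1} of each monomial x^k gives [2/(k+1) if k even, 0 if k odd]. Integrating term-by-term (or equivalently evaluating the antiderivative F(x) = x^3 + 3*x^2/2 at the endpoints):
  F(1) − F(−1) = 5/2 − (1/2) = 2.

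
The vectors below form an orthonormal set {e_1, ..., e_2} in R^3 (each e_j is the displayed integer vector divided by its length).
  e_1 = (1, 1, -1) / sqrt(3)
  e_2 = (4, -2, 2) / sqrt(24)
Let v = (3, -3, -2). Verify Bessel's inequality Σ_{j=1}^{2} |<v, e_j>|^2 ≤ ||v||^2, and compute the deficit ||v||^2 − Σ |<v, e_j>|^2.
Σ |<v, e_j>|^2 = 19/2; ||v||^2 = 22; deficit = 25/2

Write each e_j = u_j / sqrt(<u_j, u_j>) where u_j is the displayed integer vector. Then <v, e_j> = <v, u_j> / sqrt(<u_j, u_j>), so |<v, e_j>|^2 = <v, u_j>^2 / <u_j, u_j>.
Coefficients: <v, e_1> = 2/sqrt(3), <v, e_2> = 14/sqrt(24).
Square and sum: Σ |<v, e_j>|^2 = 19/2.
Compute ||v||^2 = v·v = 22.
Deficit = 22 − 19/2 = 25/2 ≥ 0, confirming Bessel's inequality. (The deficit equals ||v − Σ <v,e_j> e_j||^2, the squared distance from v to span{e_j}.)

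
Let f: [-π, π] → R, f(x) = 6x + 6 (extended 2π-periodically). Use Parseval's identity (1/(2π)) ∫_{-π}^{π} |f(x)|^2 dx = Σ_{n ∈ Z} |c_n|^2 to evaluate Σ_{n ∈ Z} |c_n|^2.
Σ |c_n|^2 = 12π^2 + 36

Expand and integrate term by term over [-π, π]:
  ∫ (6x)^2 dx = 36·(2π^3/3); ∫ 2·6·(6)·x dx = 0 (odd integrand); ∫ 6^2 dx = 36·2π.
So (1/(2π)) ∫_{-π}^{π} (6x + 6)^2 dx = 36π^2/3 + 36 = 12π^2 + 36.
Parseval ⇒ Σ |c_n|^2 = 12π^2 + 36.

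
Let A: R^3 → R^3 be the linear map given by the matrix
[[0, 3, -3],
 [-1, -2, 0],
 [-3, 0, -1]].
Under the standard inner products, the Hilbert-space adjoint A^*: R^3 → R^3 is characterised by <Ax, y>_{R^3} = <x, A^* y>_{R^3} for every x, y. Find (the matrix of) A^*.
A^* = A^T =
[[0, -1, -3],
 [3, -2, 0],
 [-3, 0, -1]]

For real matrices with standard dot products, the defining identity <Ax, y> = <x, A^* y> gives (Ax)^T y = x^T (A^*) y, i.e. x^T A^T y = x^T (A^*) y. Since this holds for all x, y, we must have A^* = A^T. Therefore
A^* =
[[0, -1, -3],
 [3, -2, 0],
 [-3, 0, -1]].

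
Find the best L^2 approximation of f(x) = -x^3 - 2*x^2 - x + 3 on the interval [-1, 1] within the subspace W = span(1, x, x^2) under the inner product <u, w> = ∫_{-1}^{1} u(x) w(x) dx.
g(x) = -2*x^2 - 8*x/5 + 3

The best approximation g ∈ W is the orthogonal projection of f onto W. Writing g = a_0 + a_1 x + a_2 x^2, the coefficients solve the normal equations G · a = b where
  G_{ij} = <φ_i, φ_j> and b_i = <f, φ_i>, with φ_0 = 1, φ_1 = x, φ_2 = x^2.
G =
  [2, 0, 2/3]
  [0, 2/3, 0]
  [2/3, 0, 2/5],
b = (14/3, -16/15, 6/5).
Solving gives a_0 = 3, a_1 = -8/5, a_2 = -2, so
  g(x) = -2*x^2 - 8*x/5 + 3.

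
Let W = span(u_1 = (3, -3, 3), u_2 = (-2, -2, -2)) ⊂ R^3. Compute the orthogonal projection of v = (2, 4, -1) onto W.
proj_W(v) = (1/2, 4, 1/2)

Set up U = [u_1 | ... | u_2] ∈ R^(3×2). The projector onto W = col(U) is P = U (U^T U)^(-1) U^T.
Compute U^T U =
  [27, -6]
  [-6, 12],
and U^T v = (-9, -10).
Solve U^T U · c = U^T v for the coefficients: c = (-7/12, -9/8). The projection is proj_W(v) = U c.
Check: (v - proj_W(v)) · u_1 = 0  (should be 0).
Check: (v - proj_W(v)) · u_2 = 0  (should be 0).
Result: proj_W(v) = (1/2, 4, 1/2).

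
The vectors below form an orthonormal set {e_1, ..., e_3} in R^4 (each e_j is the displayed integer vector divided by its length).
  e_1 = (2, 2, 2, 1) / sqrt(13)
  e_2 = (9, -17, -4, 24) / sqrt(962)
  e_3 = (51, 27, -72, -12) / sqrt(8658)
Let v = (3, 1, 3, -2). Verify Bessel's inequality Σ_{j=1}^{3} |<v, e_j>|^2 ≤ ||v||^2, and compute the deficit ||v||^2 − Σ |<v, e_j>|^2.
Σ |<v, e_j>|^2 = 178/13; ||v||^2 = 23; deficit = 121/13

Write each e_j = u_j / sqrt(<u_j, u_j>) where u_j is the displayed integer vector. Then <v, e_j> = <v, u_j> / sqrt(<u_j, u_j>), so |<v, e_j>|^2 = <v, u_j>^2 / <u_j, u_j>.
Coefficients: <v, e_1> = 12/sqrt(13), <v, e_2> = -50/sqrt(962), <v, e_3> = -12/sqrt(8658).
Square and sum: Σ |<v, e_j>|^2 = 178/13.
Compute ||v||^2 = v·v = 23.
Deficit = 23 − 178/13 = 121/13 ≥ 0, confirming Bessel's inequality. (The deficit equals ||v − Σ <v,e_j> e_j||^2, the squared distance from v to span{e_j}.)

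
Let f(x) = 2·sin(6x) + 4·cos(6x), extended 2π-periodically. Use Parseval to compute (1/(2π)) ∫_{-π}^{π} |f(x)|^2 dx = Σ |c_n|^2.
Σ |c_n|^2 = 10

Expand |f|^2 and use orthogonality of {sin(nx), cos(mx)} on [-π, π]:
  ∫_{-π}^{π} sin(nx)^2 dx = π, ∫ cos(mx)^2 dx = π, and cross terms integrate to 0.
So ∫_{-π}^{π} f(x)^2 dx = 2^2 · π + 4^2 · π = (4 + 16)π.
Divide by 2π: (4 + 16)/2 = 10.
By Parseval, this equals Σ |c_n|^2.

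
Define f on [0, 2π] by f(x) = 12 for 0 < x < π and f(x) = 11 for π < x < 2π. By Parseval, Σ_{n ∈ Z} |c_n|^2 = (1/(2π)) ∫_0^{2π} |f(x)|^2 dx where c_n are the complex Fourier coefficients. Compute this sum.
Σ |c_n|^2 = 265/2

Parseval equates the L^2 energy of f (normalised by 1/(2π)) with the ℓ^2 sum of its Fourier coefficients: (1/(2π)) ∫_0^{2π} |f|^2 = Σ |c_n|^2.
Compute the left side: (1/(2π)) [∫_0^π 12^2 dx + ∫_π^{2π} 11^2 dx] = (1/(2π)) · (144π + 121π) = (144 + 121)/2 = 265/2.
So Σ_{n ∈ Z} |c_n|^2 = 265/2.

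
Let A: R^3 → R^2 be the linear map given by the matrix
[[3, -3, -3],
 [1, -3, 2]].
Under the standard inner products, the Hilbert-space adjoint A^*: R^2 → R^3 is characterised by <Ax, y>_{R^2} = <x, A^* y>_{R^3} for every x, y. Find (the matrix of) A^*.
A^* = A^T =
[[3, 1],
 [-3, -3],
 [-3, 2]]

For real matrices with standard dot products, the defining identity <Ax, y> = <x, A^* y> gives (Ax)^T y = x^T (A^*) y, i.e. x^T A^T y = x^T (A^*) y. Since this holds for all x, y, we must have A^* = A^T. Therefore
A^* =
[[3, 1],
 [-3, -3],
 [-3, 2]].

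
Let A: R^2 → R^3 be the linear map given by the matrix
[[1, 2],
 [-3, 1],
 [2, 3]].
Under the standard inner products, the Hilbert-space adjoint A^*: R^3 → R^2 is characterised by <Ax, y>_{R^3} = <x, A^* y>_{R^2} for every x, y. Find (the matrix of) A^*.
A^* = A^T =
[[1, -3, 2],
 [2, 1, 3]]

For real matrices with standard dot products, the defining identity <Ax, y> = <x, A^* y> gives (Ax)^T y = x^T (A^*) y, i.e. x^T A^T y = x^T (A^*) y. Since this holds for all x, y, we must have A^* = A^T. Therefore
A^* =
[[1, -3, 2],
 [2, 1, 3]].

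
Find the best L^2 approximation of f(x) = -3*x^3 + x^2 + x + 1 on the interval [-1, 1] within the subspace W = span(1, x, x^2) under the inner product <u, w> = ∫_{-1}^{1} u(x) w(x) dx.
g(x) = x^2 - 4*x/5 + 1

The best approximation g ∈ W is the orthogonal projection of f onto W. Writing g = a_0 + a_1 x + a_2 x^2, the coefficients solve the normal equations G · a = b where
  G_{ij} = <φ_i, φ_j> and b_i = <f, φ_i>, with φ_0 = 1, φ_1 = x, φ_2 = x^2.
G =
  [2, 0, 2/3]
  [0, 2/3, 0]
  [2/3, 0, 2/5],
b = (8/3, -8/15, 16/15).
Solving gives a_0 = 1, a_1 = -4/5, a_2 = 1, so
  g(x) = x^2 - 4*x/5 + 1.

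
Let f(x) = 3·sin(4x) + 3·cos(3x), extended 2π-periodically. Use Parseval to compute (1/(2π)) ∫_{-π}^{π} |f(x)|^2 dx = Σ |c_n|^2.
Σ |c_n|^2 = 9

Expand |f|^2 and use orthogonality of {sin(nx), cos(mx)} on [-π, π]:
  ∫_{-π}^{π} sin(nx)^2 dx = π, ∫ cos(mx)^2 dx = π, and cross terms integrate to 0.
So ∫_{-π}^{π} f(x)^2 dx = 3^2 · π + 3^2 · π = (9 + 9)π.
Divide by 2π: (9 + 9)/2 = 9.
By Parseval, this equals Σ |c_n|^2.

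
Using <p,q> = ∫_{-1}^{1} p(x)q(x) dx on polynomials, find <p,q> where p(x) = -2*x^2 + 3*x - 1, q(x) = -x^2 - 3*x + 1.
<p,q> = -118/15

Expand the product: p(x)·q(x) = 2*x^4 + 3*x^3 - 10*x^2 + 6*x - 1.
∫_{-1}^{1} of each monomial x^k gives [2/(k+1) if k even, 0 if k odd]. Integrating term-by-term (or equivalently evaluating the antiderivative F(x) = 2*x^5/5 + 3*x^4/4 - 10*x^3/3 + 3*x^2 - x at the endpoints):
  F(1) − F(−1) = -11/60 − (461/60) = -118/15.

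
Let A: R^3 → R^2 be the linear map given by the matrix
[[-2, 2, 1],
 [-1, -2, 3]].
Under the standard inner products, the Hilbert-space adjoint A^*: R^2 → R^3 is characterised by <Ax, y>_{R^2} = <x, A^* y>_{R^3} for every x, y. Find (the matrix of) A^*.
A^* = A^T =
[[-2, -1],
 [2, -2],
 [1, 3]]

For real matrices with standard dot products, the defining identity <Ax, y> = <x, A^* y> gives (Ax)^T y = x^T (A^*) y, i.e. x^T A^T y = x^T (A^*) y. Since this holds for all x, y, we must have A^* = A^T. Therefore
A^* =
[[-2, -1],
 [2, -2],
 [1, 3]].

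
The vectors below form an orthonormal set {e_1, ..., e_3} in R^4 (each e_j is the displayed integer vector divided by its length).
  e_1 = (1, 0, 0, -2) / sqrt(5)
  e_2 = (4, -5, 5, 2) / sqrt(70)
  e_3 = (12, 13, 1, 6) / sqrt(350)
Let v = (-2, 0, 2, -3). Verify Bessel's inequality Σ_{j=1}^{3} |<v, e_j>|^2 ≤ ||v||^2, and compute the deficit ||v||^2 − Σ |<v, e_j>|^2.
Σ |<v, e_j>|^2 = 8; ||v||^2 = 17; deficit = 9

Write each e_j = u_j / sqrt(<u_j, u_j>) where u_j is the displayed integer vector. Then <v, e_j> = <v, u_j> / sqrt(<u_j, u_j>), so |<v, e_j>|^2 = <v, u_j>^2 / <u_j, u_j>.
Coefficients: <v, e_1> = 4/sqrt(5), <v, e_2> = -4/sqrt(70), <v, e_3> = -40/sqrt(350).
Square and sum: Σ |<v, e_j>|^2 = 8.
Compute ||v||^2 = v·v = 17.
Deficit = 17 − 8 = 9 ≥ 0, confirming Bessel's inequality. (The deficit equals ||v − Σ <v,e_j> e_j||^2, the squared distance from v to span{e_j}.)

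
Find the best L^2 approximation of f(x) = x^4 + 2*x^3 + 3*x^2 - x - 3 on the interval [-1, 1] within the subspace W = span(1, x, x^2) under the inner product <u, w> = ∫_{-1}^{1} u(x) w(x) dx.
g(x) = 27*x^2/7 + x/5 - 108/35

The best approximation g ∈ W is the orthogonal projection of f onto W. Writing g = a_0 + a_1 x + a_2 x^2, the coefficients solve the normal equations G · a = b where
  G_{ij} = <φ_i, φ_j> and b_i = <f, φ_i>, with φ_0 = 1, φ_1 = x, φ_2 = x^2.
G =
  [2, 0, 2/3]
  [0, 2/3, 0]
  [2/3, 0, 2/5],
b = (-18/5, 2/15, -18/35).
Solving gives a_0 = -108/35, a_1 = 1/5, a_2 = 27/7, so
  g(x) = 27*x^2/7 + x/5 - 108/35.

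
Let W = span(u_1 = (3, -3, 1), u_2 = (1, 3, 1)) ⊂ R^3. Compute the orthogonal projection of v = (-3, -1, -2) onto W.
proj_W(v) = (-72/23, -24/23, -40/23)

Set up U = [u_1 | ... | u_2] ∈ R^(3×2). The projector onto W = col(U) is P = U (U^T U)^(-1) U^T.
Compute U^T U =
  [19, -5]
  [-5, 11],
and U^T v = (-8, -8).
Solve U^T U · c = U^T v for the coefficients: c = (-16/23, -24/23). The projection is proj_W(v) = U c.
Check: (v - proj_W(v)) · u_1 = 0  (should be 0).
Check: (v - proj_W(v)) · u_2 = 0  (should be 0).
Result: proj_W(v) = (-72/23, -24/23, -40/23).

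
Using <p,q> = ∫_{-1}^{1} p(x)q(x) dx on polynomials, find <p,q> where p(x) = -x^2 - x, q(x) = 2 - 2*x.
<p,q> = 0

Expand the product: p(x)·q(x) = 2*x^3 - 2*x.
∫_{-1}^{1} of each monomial x^k gives [2/(k+1) if k even, 0 if k odd]. Integrating term-by-term (or equivalently evaluating the antiderivative F(x) = x^4/2 - x^2 at the endpoints):
  F(1) − F(−1) = -1/2 − (-1/2) = 0.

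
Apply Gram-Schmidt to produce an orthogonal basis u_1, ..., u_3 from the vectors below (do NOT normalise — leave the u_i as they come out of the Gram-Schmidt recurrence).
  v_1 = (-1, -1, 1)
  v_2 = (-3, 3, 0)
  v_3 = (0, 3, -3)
Orthogonal basis:
  u_1 = (-1, -1, 1)
  u_2 = (-3, 3, 0)
  u_3 = (-1/2, -1/2, -1)

Apply the Gram-Schmidt recurrence
  u_1 = v_1
  u_i = v_i − Σ_{j<i} ((v_i · u_j) / (u_j · u_j)) · u_j.

Step by step this gives:
  u_1 = (-1, -1, 1)
  u_2 = (-3, 3, 0)
  u_3 = (-1/2, -1/2, -1)

Orthogonality check:
  u_2 · u_1 = 0 (should be 0)
  u_3 · u_1 = 0 (should be 0)
  u_3 · u_2 = 0 (should be 0)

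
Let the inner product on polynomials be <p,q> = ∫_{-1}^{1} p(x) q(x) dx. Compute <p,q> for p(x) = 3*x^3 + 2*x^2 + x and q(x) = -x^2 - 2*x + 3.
<p,q> = -8/15

Expand the product: p(x)·q(x) = -3*x^5 - 8*x^4 + 4*x^3 + 4*x^2 + 3*x.
∫_{-1}^{1} of each monomial x^k gives [2/(k+1) if k even, 0 if k odd]. Integrating term-by-term (or equivalently evaluating the antiderivative F(x) = -x^6/2 - 8*x^5/5 + x^4 + 4*x^3/3 + 3*x^2/2 at the endpoints):
  F(1) − F(−1) = 26/15 − (34/15) = -8/15.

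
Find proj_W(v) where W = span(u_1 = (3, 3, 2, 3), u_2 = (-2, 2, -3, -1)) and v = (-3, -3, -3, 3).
proj_W(v) = (-250/159, -182/159, -65/53, -233/159)

Set up U = [u_1 | ... | u_2] ∈ R^(4×2). The projector onto W = col(U) is P = U (U^T U)^(-1) U^T.
Compute U^T U =
  [31, -9]
  [-9, 18],
and U^T v = (-15, 6).
Solve U^T U · c = U^T v for the coefficients: c = (-24/53, 17/159). The projection is proj_W(v) = U c.
Check: (v - proj_W(v)) · u_1 = 0  (should be 0).
Check: (v - proj_W(v)) · u_2 = 0  (should be 0).
Result: proj_W(v) = (-250/159, -182/159, -65/53, -233/159).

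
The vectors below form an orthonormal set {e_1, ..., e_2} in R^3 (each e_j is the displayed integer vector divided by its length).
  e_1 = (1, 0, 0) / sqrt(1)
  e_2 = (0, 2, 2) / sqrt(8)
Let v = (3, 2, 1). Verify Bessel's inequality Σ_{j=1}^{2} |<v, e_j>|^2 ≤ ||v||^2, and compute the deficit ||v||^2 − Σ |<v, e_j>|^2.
Σ |<v, e_j>|^2 = 27/2; ||v||^2 = 14; deficit = 1/2

Write each e_j = u_j / sqrt(<u_j, u_j>) where u_j is the displayed integer vector. Then <v, e_j> = <v, u_j> / sqrt(<u_j, u_j>), so |<v, e_j>|^2 = <v, u_j>^2 / <u_j, u_j>.
Coefficients: <v, e_1> = 3/sqrt(1), <v, e_2> = 6/sqrt(8).
Square and sum: Σ |<v, e_j>|^2 = 27/2.
Compute ||v||^2 = v·v = 14.
Deficit = 14 − 27/2 = 1/2 ≥ 0, confirming Bessel's inequality. (The deficit equals ||v − Σ <v,e_j> e_j||^2, the squared distance from v to span{e_j}.)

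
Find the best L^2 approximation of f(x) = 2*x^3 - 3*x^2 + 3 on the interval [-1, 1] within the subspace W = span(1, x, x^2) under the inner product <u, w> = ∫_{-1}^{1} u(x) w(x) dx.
g(x) = -3*x^2 + 6*x/5 + 3

The best approximation g ∈ W is the orthogonal projection of f onto W. Writing g = a_0 + a_1 x + a_2 x^2, the coefficients solve the normal equations G · a = b where
  G_{ij} = <φ_i, φ_j> and b_i = <f, φ_i>, with φ_0 = 1, φ_1 = x, φ_2 = x^2.
G =
  [2, 0, 2/3]
  [0, 2/3, 0]
  [2/3, 0, 2/5],
b = (4, 4/5, 4/5).
Solving gives a_0 = 3, a_1 = 6/5, a_2 = -3, so
  g(x) = -3*x^2 + 6*x/5 + 3.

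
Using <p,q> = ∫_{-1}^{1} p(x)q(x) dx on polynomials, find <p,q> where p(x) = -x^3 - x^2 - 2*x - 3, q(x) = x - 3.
<p,q> = 274/15

Expand the product: p(x)·q(x) = -x^4 + 2*x^3 + x^2 + 3*x + 9.
∫_{-1}^{1} of each monomial x^k gives [2/(k+1) if k even, 0 if k odd]. Integrating term-by-term (or equivalently evaluating the antiderivative F(x) = -x^5/5 + x^4/2 + x^3/3 + 3*x^2/2 + 9*x at the endpoints):
  F(1) − F(−1) = 167/15 − (-107/15) = 274/15.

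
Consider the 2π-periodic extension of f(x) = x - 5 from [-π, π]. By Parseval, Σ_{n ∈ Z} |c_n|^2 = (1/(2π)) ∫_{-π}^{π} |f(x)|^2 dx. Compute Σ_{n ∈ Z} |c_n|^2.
Σ |c_n|^2 = π^2/3 + 25

Expand and integrate term by term over [-π, π]:
  ∫ (x)^2 dx = 1·(2π^3/3); ∫ 2·1·(-5)·x dx = 0 (odd integrand); ∫ (-5)^2 dx = 25·2π.
So (1/(2π)) ∫_{-π}^{π} (x - 5)^2 dx = 1π^2/3 + 25 = π^2/3 + 25.
Parseval ⇒ Σ |c_n|^2 = π^2/3 + 25.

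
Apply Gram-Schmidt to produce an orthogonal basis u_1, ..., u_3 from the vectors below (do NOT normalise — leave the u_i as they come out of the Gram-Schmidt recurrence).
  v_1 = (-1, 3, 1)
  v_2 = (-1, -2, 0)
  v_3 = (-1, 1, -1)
Orthogonal basis:
  u_1 = (-1, 3, 1)
  u_2 = (-16/11, -7/11, 5/11)
  u_3 = (-8/15, 4/15, -4/3)

Apply the Gram-Schmidt recurrence
  u_1 = v_1
  u_i = v_i − Σ_{j<i} ((v_i · u_j) / (u_j · u_j)) · u_j.

Step by step this gives:
  u_1 = (-1, 3, 1)
  u_2 = (-16/11, -7/11, 5/11)
  u_3 = (-8/15, 4/15, -4/3)

Orthogonality check:
  u_2 · u_1 = 0 (should be 0)
  u_3 · u_1 = 0 (should be 0)
  u_3 · u_2 = 0 (should be 0)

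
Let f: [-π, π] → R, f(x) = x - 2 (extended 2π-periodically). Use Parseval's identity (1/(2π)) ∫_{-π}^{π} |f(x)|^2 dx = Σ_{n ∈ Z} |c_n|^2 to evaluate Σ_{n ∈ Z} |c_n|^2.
Σ |c_n|^2 = π^2/3 + 4

Expand and integrate term by term over [-π, π]:
  ∫ (x)^2 dx = 1·(2π^3/3); ∫ 2·1·(-2)·x dx = 0 (odd integrand); ∫ (-2)^2 dx = 4·2π.
So (1/(2π)) ∫_{-π}^{π} (x - 2)^2 dx = 1π^2/3 + 4 = π^2/3 + 4.
Parseval ⇒ Σ |c_n|^2 = π^2/3 + 4.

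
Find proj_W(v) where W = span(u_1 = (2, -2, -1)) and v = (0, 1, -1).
proj_W(v) = (-2/9, 2/9, 1/9)

Set up U = [u_1 | ... | u_1] ∈ R^(3×1). The projector onto W = col(U) is P = U (U^T U)^(-1) U^T.
Compute U^T U =
  [9],
and U^T v = (-1).
Solve U^T U · c = U^T v for the coefficients: c = (-1/9). The projection is proj_W(v) = U c.
Check: (v - proj_W(v)) · u_1 = 0  (should be 0).
Result: proj_W(v) = (-2/9, 2/9, 1/9).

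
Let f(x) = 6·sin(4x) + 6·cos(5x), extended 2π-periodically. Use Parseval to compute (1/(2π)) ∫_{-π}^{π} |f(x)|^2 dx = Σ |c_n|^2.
Σ |c_n|^2 = 36

Expand |f|^2 and use orthogonality of {sin(nx), cos(mx)} on [-π, π]:
  ∫_{-π}^{π} sin(nx)^2 dx = π, ∫ cos(mx)^2 dx = π, and cross terms integrate to 0.
So ∫_{-π}^{π} f(x)^2 dx = 6^2 · π + 6^2 · π = (36 + 36)π.
Divide by 2π: (36 + 36)/2 = 36.
By Parseval, this equals Σ |c_n|^2.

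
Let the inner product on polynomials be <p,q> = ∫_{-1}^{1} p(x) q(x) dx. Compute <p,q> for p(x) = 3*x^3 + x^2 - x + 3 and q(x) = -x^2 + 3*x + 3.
<p,q> = 96/5

Expand the product: p(x)·q(x) = -3*x^5 + 8*x^4 + 13*x^3 - 3*x^2 + 6*x + 9.
∫_{-1}^{1} of each monomial x^k gives [2/(k+1) if k even, 0 if k odd]. Integrating term-by-term (or equivalently evaluating the antiderivative F(x) = -x^6/2 + 8*x^5/5 + 13*x^4/4 - x^3 + 3*x^2 + 9*x at the endpoints):
  F(1) − F(−1) = 307/20 − (-77/20) = 96/5.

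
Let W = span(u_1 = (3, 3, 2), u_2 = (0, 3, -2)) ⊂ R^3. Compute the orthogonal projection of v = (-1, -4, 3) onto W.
proj_W(v) = (-9/29, -126/29, 72/29)

Set up U = [u_1 | ... | u_2] ∈ R^(3×2). The projector onto W = col(U) is P = U (U^T U)^(-1) U^T.
Compute U^T U =
  [22, 5]
  [5, 13],
and U^T v = (-9, -18).
Solve U^T U · c = U^T v for the coefficients: c = (-3/29, -39/29). The projection is proj_W(v) = U c.
Check: (v - proj_W(v)) · u_1 = 0  (should be 0).
Check: (v - proj_W(v)) · u_2 = 0  (should be 0).
Result: proj_W(v) = (-9/29, -126/29, 72/29).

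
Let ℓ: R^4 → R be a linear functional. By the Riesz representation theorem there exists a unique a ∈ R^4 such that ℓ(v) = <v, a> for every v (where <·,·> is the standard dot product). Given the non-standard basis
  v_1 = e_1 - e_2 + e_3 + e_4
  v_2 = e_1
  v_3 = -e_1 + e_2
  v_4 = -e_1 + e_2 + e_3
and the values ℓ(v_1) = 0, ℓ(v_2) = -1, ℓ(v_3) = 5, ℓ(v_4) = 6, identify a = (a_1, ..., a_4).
a = (-1, 4, 1, 4)

Write a = (a_1, ..., a_4) in the standard basis. For each basis vector v_i, ℓ(v_i) = <v_i, a> is a linear equation in the a_j's. Collect the n equations into a matrix system V a = ℓ, where row i of V is v_i (expressed in the standard basis). Since V is invertible (lower-triangular with 1s on the diagonal, up to permutation), solve by back-substitution:
  V =
[[1, -1, 1, 1],
 [1, 0, 0, 0],
 [-1, 1, 0, 0],
 [-1, 1, 1, 0]]
  V a = (0, -1, 5, 6)
Solving gives a = (-1, 4, 1, 4).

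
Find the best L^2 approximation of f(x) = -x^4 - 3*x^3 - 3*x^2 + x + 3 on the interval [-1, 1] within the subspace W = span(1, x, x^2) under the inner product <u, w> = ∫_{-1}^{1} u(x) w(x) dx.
g(x) = -27*x^2/7 - 4*x/5 + 108/35

The best approximation g ∈ W is the orthogonal projection of f onto W. Writing g = a_0 + a_1 x + a_2 x^2, the coefficients solve the normal equations G · a = b where
  G_{ij} = <φ_i, φ_j> and b_i = <f, φ_i>, with φ_0 = 1, φ_1 = x, φ_2 = x^2.
G =
  [2, 0, 2/3]
  [0, 2/3, 0]
  [2/3, 0, 2/5],
b = (18/5, -8/15, 18/35).
Solving gives a_0 = 108/35, a_1 = -4/5, a_2 = -27/7, so
  g(x) = -27*x^2/7 - 4*x/5 + 108/35.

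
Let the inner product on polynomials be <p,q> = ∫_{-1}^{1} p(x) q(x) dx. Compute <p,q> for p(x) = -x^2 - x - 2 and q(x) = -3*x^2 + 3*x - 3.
<p,q> = 86/5

Expand the product: p(x)·q(x) = 3*x^4 + 6*x^2 - 3*x + 6.
∫_{-1}^{1} of each monomial x^k gives [2/(k+1) if k even, 0 if k odd]. Integrating term-by-term (or equivalently evaluating the antiderivative F(x) = 3*x^5/5 + 2*x^3 - 3*x^2/2 + 6*x at the endpoints):
  F(1) − F(−1) = 71/10 − (-101/10) = 86/5.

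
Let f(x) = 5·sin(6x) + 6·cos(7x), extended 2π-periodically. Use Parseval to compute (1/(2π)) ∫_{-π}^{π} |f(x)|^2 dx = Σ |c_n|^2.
Σ |c_n|^2 = 61/2

Expand |f|^2 and use orthogonality of {sin(nx), cos(mx)} on [-π, π]:
  ∫_{-π}^{π} sin(nx)^2 dx = π, ∫ cos(mx)^2 dx = π, and cross terms integrate to 0.
So ∫_{-π}^{π} f(x)^2 dx = 5^2 · π + 6^2 · π = (25 + 36)π.
Divide by 2π: (25 + 36)/2 = 61/2.
By Parseval, this equals Σ |c_n|^2.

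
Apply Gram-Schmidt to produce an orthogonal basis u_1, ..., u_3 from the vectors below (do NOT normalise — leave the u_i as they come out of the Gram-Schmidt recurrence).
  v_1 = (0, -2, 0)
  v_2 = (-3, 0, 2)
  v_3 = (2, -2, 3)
Orthogonal basis:
  u_1 = (0, -2, 0)
  u_2 = (-3, 0, 2)
  u_3 = (2, 0, 3)

Apply the Gram-Schmidt recurrence
  u_1 = v_1
  u_i = v_i − Σ_{j<i} ((v_i · u_j) / (u_j · u_j)) · u_j.

Step by step this gives:
  u_1 = (0, -2, 0)
  u_2 = (-3, 0, 2)
  u_3 = (2, 0, 3)

Orthogonality check:
  u_2 · u_1 = 0 (should be 0)
  u_3 · u_1 = 0 (should be 0)
  u_3 · u_2 = 0 (should be 0)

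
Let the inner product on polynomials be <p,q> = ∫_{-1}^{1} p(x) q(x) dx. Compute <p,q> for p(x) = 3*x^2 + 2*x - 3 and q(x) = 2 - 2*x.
<p,q> = -32/3

Expand the product: p(x)·q(x) = -6*x^3 + 2*x^2 + 10*x - 6.
∫_{-1}^{1} of each monomial x^k gives [2/(k+1) if k even, 0 if k odd]. Integrating term-by-term (or equivalently evaluating the antiderivative F(x) = -3*x^4/2 + 2*x^3/3 + 5*x^2 - 6*x at the endpoints):
  F(1) − F(−1) = -11/6 − (53/6) = -32/3.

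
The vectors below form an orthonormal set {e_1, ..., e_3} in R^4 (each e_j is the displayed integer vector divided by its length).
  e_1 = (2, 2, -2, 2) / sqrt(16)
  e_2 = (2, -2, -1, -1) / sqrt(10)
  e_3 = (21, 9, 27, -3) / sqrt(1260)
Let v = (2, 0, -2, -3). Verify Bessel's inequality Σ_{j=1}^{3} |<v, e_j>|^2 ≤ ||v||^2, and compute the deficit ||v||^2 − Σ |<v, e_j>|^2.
Σ |<v, e_j>|^2 = 117/14; ||v||^2 = 17; deficit = 121/14

Write each e_j = u_j / sqrt(<u_j, u_j>) where u_j is the displayed integer vector. Then <v, e_j> = <v, u_j> / sqrt(<u_j, u_j>), so |<v, e_j>|^2 = <v, u_j>^2 / <u_j, u_j>.
Coefficients: <v, e_1> = 2/sqrt(16), <v, e_2> = 9/sqrt(10), <v, e_3> = -3/sqrt(1260).
Square and sum: Σ |<v, e_j>|^2 = 117/14.
Compute ||v||^2 = v·v = 17.
Deficit = 17 − 117/14 = 121/14 ≥ 0, confirming Bessel's inequality. (The deficit equals ||v − Σ <v,e_j> e_j||^2, the squared distance from v to span{e_j}.)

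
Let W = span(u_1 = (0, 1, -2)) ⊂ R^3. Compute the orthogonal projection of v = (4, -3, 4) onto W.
proj_W(v) = (0, -11/5, 22/5)

Set up U = [u_1 | ... | u_1] ∈ R^(3×1). The projector onto W = col(U) is P = U (U^T U)^(-1) U^T.
Compute U^T U =
  [5],
and U^T v = (-11).
Solve U^T U · c = U^T v for the coefficients: c = (-11/5). The projection is proj_W(v) = U c.
Check: (v - proj_W(v)) · u_1 = 0  (should be 0).
Result: proj_W(v) = (0, -11/5, 22/5).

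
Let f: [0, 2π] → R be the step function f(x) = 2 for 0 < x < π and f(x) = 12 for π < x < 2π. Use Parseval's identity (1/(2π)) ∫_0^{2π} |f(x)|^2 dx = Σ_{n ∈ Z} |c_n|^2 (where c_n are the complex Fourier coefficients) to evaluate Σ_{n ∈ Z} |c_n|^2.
Σ |c_n|^2 = 74

Parseval equates the L^2 energy of f (normalised by 1/(2π)) with the ℓ^2 sum of its Fourier coefficients: (1/(2π)) ∫_0^{2π} |f|^2 = Σ |c_n|^2.
Compute the left side: (1/(2π)) [∫_0^π 2^2 dx + ∫_π^{2π} 12^2 dx] = (1/(2π)) · (4π + 144π) = (4 + 144)/2 = 74.
So Σ_{n ∈ Z} |c_n|^2 = 74.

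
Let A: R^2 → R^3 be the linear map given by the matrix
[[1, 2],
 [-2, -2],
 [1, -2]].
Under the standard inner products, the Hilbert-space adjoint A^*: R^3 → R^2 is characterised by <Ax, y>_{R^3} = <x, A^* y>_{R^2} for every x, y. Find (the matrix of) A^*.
A^* = A^T =
[[1, -2, 1],
 [2, -2, -2]]

For real matrices with standard dot products, the defining identity <Ax, y> = <x, A^* y> gives (Ax)^T y = x^T (A^*) y, i.e. x^T A^T y = x^T (A^*) y. Since this holds for all x, y, we must have A^* = A^T. Therefore
A^* =
[[1, -2, 1],
 [2, -2, -2]].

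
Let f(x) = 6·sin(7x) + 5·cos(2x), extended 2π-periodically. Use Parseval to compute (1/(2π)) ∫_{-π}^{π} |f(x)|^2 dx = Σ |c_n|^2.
Σ |c_n|^2 = 61/2

Expand |f|^2 and use orthogonality of {sin(nx), cos(mx)} on [-π, π]:
  ∫_{-π}^{π} sin(nx)^2 dx = π, ∫ cos(mx)^2 dx = π, and cross terms integrate to 0.
So ∫_{-π}^{π} f(x)^2 dx = 6^2 · π + 5^2 · π = (36 + 25)π.
Divide by 2π: (36 + 25)/2 = 61/2.
By Parseval, this equals Σ |c_n|^2.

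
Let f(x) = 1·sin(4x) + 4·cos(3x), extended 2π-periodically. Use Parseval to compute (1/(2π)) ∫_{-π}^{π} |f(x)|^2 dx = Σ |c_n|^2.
Σ |c_n|^2 = 17/2

Expand |f|^2 and use orthogonality of {sin(nx), cos(mx)} on [-π, π]:
  ∫_{-π}^{π} sin(nx)^2 dx = π, ∫ cos(mx)^2 dx = π, and cross terms integrate to 0.
So ∫_{-π}^{π} f(x)^2 dx = 1^2 · π + 4^2 · π = (1 + 16)π.
Divide by 2π: (1 + 16)/2 = 17/2.
By Parseval, this equals Σ |c_n|^2.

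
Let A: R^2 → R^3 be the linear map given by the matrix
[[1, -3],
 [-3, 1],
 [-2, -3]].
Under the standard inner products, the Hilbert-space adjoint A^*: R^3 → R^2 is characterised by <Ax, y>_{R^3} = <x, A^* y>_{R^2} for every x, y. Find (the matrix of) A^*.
A^* = A^T =
[[1, -3, -2],
 [-3, 1, -3]]

For real matrices with standard dot products, the defining identity <Ax, y> = <x, A^* y> gives (Ax)^T y = x^T (A^*) y, i.e. x^T A^T y = x^T (A^*) y. Since this holds for all x, y, we must have A^* = A^T. Therefore
A^* =
[[1, -3, -2],
 [-3, 1, -3]].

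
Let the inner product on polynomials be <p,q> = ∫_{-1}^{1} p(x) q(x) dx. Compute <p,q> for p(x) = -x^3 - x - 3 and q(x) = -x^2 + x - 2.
<p,q> = 194/15

Expand the product: p(x)·q(x) = x^5 - x^4 + 3*x^3 + 2*x^2 - x + 6.
∫_{-1}^{1} of each monomial x^k gives [2/(k+1) if k even, 0 if k odd]. Integrating term-by-term (or equivalently evaluating the antiderivative F(x) = x^6/6 - x^5/5 + 3*x^4/4 + 2*x^3/3 - x^2/2 + 6*x at the endpoints):
  F(1) − F(−1) = 413/60 − (-121/20) = 194/15.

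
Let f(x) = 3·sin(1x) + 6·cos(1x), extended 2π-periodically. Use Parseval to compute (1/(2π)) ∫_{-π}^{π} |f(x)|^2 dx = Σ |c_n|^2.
Σ |c_n|^2 = 45/2

Expand |f|^2 and use orthogonality of {sin(nx), cos(mx)} on [-π, π]:
  ∫_{-π}^{π} sin(nx)^2 dx = π, ∫ cos(mx)^2 dx = π, and cross terms integrate to 0.
So ∫_{-π}^{π} f(x)^2 dx = 3^2 · π + 6^2 · π = (9 + 36)π.
Divide by 2π: (9 + 36)/2 = 45/2.
By Parseval, this equals Σ |c_n|^2.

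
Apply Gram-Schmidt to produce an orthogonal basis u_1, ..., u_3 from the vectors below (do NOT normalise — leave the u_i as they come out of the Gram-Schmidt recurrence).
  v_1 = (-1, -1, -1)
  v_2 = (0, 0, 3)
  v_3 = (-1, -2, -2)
Orthogonal basis:
  u_1 = (-1, -1, -1)
  u_2 = (-1, -1, 2)
  u_3 = (1/2, -1/2, 0)

Apply the Gram-Schmidt recurrence
  u_1 = v_1
  u_i = v_i − Σ_{j<i} ((v_i · u_j) / (u_j · u_j)) · u_j.

Step by step this gives:
  u_1 = (-1, -1, -1)
  u_2 = (-1, -1, 2)
  u_3 = (1/2, -1/2, 0)

Orthogonality check:
  u_2 · u_1 = 0 (should be 0)
  u_3 · u_1 = 0 (should be 0)
  u_3 · u_2 = 0 (should be 0)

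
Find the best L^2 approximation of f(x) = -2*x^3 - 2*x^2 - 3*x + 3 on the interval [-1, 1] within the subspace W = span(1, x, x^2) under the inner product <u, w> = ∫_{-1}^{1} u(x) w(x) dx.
g(x) = -2*x^2 - 21*x/5 + 3

The best approximation g ∈ W is the orthogonal projection of f onto W. Writing g = a_0 + a_1 x + a_2 x^2, the coefficients solve the normal equations G · a = b where
  G_{ij} = <φ_i, φ_j> and b_i = <f, φ_i>, with φ_0 = 1, φ_1 = x, φ_2 = x^2.
G =
  [2, 0, 2/3]
  [0, 2/3, 0]
  [2/3, 0, 2/5],
b = (14/3, -14/5, 6/5).
Solving gives a_0 = 3, a_1 = -21/5, a_2 = -2, so
  g(x) = -2*x^2 - 21*x/5 + 3.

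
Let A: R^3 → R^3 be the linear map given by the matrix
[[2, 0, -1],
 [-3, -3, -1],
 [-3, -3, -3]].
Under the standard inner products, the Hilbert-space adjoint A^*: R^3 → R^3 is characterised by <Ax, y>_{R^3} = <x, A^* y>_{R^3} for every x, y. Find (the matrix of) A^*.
A^* = A^T =
[[2, -3, -3],
 [0, -3, -3],
 [-1, -1, -3]]

For real matrices with standard dot products, the defining identity <Ax, y> = <x, A^* y> gives (Ax)^T y = x^T (A^*) y, i.e. x^T A^T y = x^T (A^*) y. Since this holds for all x, y, we must have A^* = A^T. Therefore
A^* =
[[2, -3, -3],
 [0, -3, -3],
 [-1, -1, -3]].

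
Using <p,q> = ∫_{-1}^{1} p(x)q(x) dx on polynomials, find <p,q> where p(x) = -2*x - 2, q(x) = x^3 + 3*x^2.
<p,q> = -24/5

Expand the product: p(x)·q(x) = -2*x^4 - 8*x^3 - 6*x^2.
∫_{-1}^{1} of each monomial x^k gives [2/(k+1) if k even, 0 if k odd]. Integrating term-by-term (or equivalently evaluating the antiderivative F(x) = -2*x^5/5 - 2*x^4 - 2*x^3 at the endpoints):
  F(1) − F(−1) = -22/5 − (2/5) = -24/5.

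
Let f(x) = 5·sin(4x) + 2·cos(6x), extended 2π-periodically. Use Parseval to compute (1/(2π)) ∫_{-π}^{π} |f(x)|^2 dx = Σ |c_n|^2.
Σ |c_n|^2 = 29/2

Expand |f|^2 and use orthogonality of {sin(nx), cos(mx)} on [-π, π]:
  ∫_{-π}^{π} sin(nx)^2 dx = π, ∫ cos(mx)^2 dx = π, and cross terms integrate to 0.
So ∫_{-π}^{π} f(x)^2 dx = 5^2 · π + 2^2 · π = (25 + 4)π.
Divide by 2π: (25 + 4)/2 = 29/2.
By Parseval, this equals Σ |c_n|^2.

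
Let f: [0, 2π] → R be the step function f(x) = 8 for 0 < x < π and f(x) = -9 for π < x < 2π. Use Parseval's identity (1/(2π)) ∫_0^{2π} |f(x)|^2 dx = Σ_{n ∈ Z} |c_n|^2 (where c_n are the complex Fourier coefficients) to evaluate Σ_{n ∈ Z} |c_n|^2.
Σ |c_n|^2 = 145/2

Parseval equates the L^2 energy of f (normalised by 1/(2π)) with the ℓ^2 sum of its Fourier coefficients: (1/(2π)) ∫_0^{2π} |f|^2 = Σ |c_n|^2.
Compute the left side: (1/(2π)) [∫_0^π 8^2 dx + ∫_π^{2π} (-9)^2 dx] = (1/(2π)) · (64π + 81π) = (64 + 81)/2 = 145/2.
So Σ_{n ∈ Z} |c_n|^2 = 145/2.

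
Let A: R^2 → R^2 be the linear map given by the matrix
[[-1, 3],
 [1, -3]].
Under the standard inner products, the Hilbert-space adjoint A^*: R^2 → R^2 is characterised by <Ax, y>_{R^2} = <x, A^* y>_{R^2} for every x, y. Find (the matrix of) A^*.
A^* = A^T =
[[-1, 1],
 [3, -3]]

For real matrices with standard dot products, the defining identity <Ax, y> = <x, A^* y> gives (Ax)^T y = x^T (A^*) y, i.e. x^T A^T y = x^T (A^*) y. Since this holds for all x, y, we must have A^* = A^T. Therefore
A^* =
[[-1, 1],
 [3, -3]].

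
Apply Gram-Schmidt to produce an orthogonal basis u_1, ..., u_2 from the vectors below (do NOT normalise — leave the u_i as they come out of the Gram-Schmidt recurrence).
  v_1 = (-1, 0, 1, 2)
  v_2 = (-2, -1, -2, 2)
Orthogonal basis:
  u_1 = (-1, 0, 1, 2)
  u_2 = (-4/3, -1, -8/3, 2/3)

Apply the Gram-Schmidt recurrence
  u_1 = v_1
  u_i = v_i − Σ_{j<i} ((v_i · u_j) / (u_j · u_j)) · u_j.

Step by step this gives:
  u_1 = (-1, 0, 1, 2)
  u_2 = (-4/3, -1, -8/3, 2/3)

Orthogonality check:
  u_2 · u_1 = 0 (should be 0)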